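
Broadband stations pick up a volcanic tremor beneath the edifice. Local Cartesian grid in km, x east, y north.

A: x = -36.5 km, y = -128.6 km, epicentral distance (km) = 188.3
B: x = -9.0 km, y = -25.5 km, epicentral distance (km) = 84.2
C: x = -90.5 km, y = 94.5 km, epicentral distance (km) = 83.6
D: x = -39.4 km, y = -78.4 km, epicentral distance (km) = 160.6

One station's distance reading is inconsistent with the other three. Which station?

Solve using three stations at a time. Using A, B, C (subtract circle equations pairwise → linear system) gives (x, y) ≈ (-15.1, 58.5).
Distances from that point to each station vs reported:
  A: calculated 188.3 vs reported 188.3 → residual 0.0 km
  B: calculated 84.2 vs reported 84.2 → residual 0.0 km
  C: calculated 83.6 vs reported 83.6 → residual 0.0 km
  D: calculated 139.0 vs reported 160.6 → residual 21.6 km
A, B, C are mutually consistent (residuals ≈ 0); D is off by 21.6 km.

D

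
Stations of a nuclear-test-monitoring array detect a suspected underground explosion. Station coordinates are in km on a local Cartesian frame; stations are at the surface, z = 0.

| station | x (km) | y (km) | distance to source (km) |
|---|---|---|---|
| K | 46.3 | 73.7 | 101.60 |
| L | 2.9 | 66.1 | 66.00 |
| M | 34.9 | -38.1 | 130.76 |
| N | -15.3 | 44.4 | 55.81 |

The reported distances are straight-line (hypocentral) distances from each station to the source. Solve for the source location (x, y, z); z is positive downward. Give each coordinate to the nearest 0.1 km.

Each station gives a sphere (x−x_i)² + (y−y_i)² + z² = d_i² (stations at z=0).
Subtracting the K sphere from L and M: z² cancels, leaving linear equations in x and y:
-86.8 x − 15.2 y = 2768.80
-22.8 x − 223.6 y = -11681.38
Solving: x ≈ -41.793, y ≈ 56.504 km (keep extra digits for the depth step; rounded: -41.8, 56.5).
Then from the K sphere: z² = 101.60² − (x − 46.3)² − (y − 73.7)² with x = -41.793, y = 56.504, so z ≈ 47.608 ≈ 47.6 km.
Check against N (with the unrounded solution): distance 55.81 ≈ 55.81 km. ✓

(-41.8, 56.5, 47.6)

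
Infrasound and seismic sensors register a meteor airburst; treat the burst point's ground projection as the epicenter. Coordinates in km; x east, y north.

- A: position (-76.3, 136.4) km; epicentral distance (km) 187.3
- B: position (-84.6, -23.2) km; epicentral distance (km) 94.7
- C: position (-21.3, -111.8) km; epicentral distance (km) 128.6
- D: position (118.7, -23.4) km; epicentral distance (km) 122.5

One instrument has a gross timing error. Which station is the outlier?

A

Solve using three stations at a time. Using B, C, D (subtract circle equations pairwise → linear system) gives (x, y) ≈ (2.2, 14.6).
Distances from that point to each station vs reported:
  A: calculated 144.9 vs reported 187.3 → residual 42.4 km
  B: calculated 94.7 vs reported 94.7 → residual 0.0 km
  C: calculated 128.6 vs reported 128.6 → residual 0.0 km
  D: calculated 122.5 vs reported 122.5 → residual 0.0 km
B, C, D are mutually consistent (residuals ≈ 0); A is off by 42.4 km.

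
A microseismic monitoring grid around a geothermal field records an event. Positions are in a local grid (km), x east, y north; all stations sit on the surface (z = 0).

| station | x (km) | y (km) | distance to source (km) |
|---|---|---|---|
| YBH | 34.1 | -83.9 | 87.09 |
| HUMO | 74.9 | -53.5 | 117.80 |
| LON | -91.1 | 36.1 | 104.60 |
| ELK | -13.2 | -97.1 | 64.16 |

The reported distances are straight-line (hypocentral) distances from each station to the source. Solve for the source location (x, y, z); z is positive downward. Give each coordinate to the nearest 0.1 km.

x ≈ -38.1 km, y ≈ -47.9 km, depth ≈ 32.8 km

Each station gives a sphere (x−x_i)² + (y−y_i)² + z² = d_i² (stations at z=0).
Subtracting the YBH sphere from HUMO and LON: z² cancels, leaving linear equations in x and y:
81.6 x + 60.8 y = -6021.93
-250.4 x + 240.0 y = -1956.09
Solving: x ≈ -38.104, y ≈ -47.905 km (keep extra digits for the depth step; rounded: -38.1, -47.9).
Then from the YBH sphere: z² = 87.09² − (x − 34.1)² − (y + 83.9)² with x = -38.104, y = -47.905, so z ≈ 32.797 ≈ 32.8 km.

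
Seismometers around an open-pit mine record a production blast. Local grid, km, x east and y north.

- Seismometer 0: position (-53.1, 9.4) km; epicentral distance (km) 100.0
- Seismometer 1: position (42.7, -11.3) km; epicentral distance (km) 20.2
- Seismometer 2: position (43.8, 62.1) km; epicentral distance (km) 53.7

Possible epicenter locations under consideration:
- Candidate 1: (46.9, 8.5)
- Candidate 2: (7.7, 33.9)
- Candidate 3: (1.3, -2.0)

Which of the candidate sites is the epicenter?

For each candidate, compare |candidate − station| to the reported distance:
Candidate 1: residuals Seismometer 0 0.0, Seismometer 1 0.0, Seismometer 2 0.0 → max 0.0 km
Candidate 2: residuals Seismometer 0 34.4, Seismometer 1 37.0, Seismometer 2 7.9 → max 37.0 km
Candidate 3: residuals Seismometer 0 44.4, Seismometer 1 22.2, Seismometer 2 23.2 → max 44.4 km
Only Candidate 1 has all residuals ≈ 0.

Candidate 1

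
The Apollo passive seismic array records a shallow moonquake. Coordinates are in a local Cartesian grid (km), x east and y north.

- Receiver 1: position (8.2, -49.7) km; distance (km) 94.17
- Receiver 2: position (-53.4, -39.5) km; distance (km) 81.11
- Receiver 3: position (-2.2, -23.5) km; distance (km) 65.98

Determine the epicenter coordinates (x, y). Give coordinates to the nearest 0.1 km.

-27.6 km east, 37.4 km north

Circle about each station: (x − 8.2)² + (y + 49.7)² = 94.17²; (x + 53.4)² + (y + 39.5)² = 81.11²; (x + 2.2)² + (y + 23.5)² = 65.98².
Subtracting the Receiver 1 equation from the Receiver 2 and Receiver 3 equations removes the quadratic terms:
-123.2 x + 20.4 y = 4163.64
-20.8 x + 52.4 y = 2534.39
Solving the 2×2 system: x ≈ -27.6, y ≈ 37.4 km.
Check against Receiver 1 (with the unrounded x, y): √((x − 8.2)²+(y + 49.7)²) = 94.18 ≈ 94.17 km. ✓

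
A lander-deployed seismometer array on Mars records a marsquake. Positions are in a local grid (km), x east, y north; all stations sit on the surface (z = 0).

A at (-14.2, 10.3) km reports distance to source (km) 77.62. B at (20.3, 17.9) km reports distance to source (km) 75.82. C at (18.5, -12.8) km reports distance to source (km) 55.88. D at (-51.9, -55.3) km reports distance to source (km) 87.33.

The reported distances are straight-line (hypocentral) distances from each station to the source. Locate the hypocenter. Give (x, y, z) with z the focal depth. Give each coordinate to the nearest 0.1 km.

(19.0, -40.2, 48.7)

Each station gives a sphere (x−x_i)² + (y−y_i)² + z² = d_i² (stations at z=0).
Subtracting the A sphere from B and C: z² cancels, leaving linear equations in x and y:
69.0 x + 15.2 y = 700.96
65.4 x − 46.2 y = 3100.65
Solving: x ≈ 19.014, y ≈ -40.198 km (keep extra digits for the depth step; rounded: 19.0, -40.2).
Then from the A sphere: z² = 77.62² − (x + 14.2)² − (y − 10.3)² with x = 19.014, y = -40.198, so z ≈ 48.700 ≈ 48.7 km.
Check against D (with the unrounded solution): distance 87.34 ≈ 87.33 km. ✓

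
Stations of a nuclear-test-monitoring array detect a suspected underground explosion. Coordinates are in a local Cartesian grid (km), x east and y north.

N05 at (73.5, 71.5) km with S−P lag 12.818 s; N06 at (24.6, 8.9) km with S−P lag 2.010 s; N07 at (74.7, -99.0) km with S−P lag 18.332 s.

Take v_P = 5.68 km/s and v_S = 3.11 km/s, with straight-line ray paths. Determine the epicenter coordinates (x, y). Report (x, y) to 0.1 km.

Distance from S−P lag: d = Δt · v_P v_S / (v_P − v_S) = Δt · (5.68·3.11)/(5.68−3.11) ≈ 6.8735·Δt.
So d_N05 = 88.10, d_N06 = 13.82, d_N07 = 126.00 km.
Circle about each station: (x − 73.5)² + (y − 71.5)² = 88.10²; (x − 24.6)² + (y − 8.9)² = 13.82²; (x − 74.7)² + (y + 99.0)² = 126.00².
Subtracting pairs of circle equations eliminates x²+y² and gives linear equations (the radical axes):
-97.8 x − 125.2 y = -2259.51
2.4 x − 341.0 y = -3247.80
Solving the 2×2 system: x ≈ 10.8, y ≈ 9.6 km.

x ≈ 10.8 km, y ≈ 9.6 km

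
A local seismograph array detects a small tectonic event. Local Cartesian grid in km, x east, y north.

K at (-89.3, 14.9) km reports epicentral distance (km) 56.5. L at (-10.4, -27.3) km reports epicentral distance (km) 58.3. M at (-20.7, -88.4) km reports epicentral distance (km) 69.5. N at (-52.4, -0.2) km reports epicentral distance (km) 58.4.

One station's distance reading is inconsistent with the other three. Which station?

N

Solve using three stations at a time. Using K, L, M (subtract circle equations pairwise → linear system) gives (x, y) ≈ (-67.8, -37.3).
Distances from that point to each station vs reported:
  K: calculated 56.5 vs reported 56.5 → residual 0.0 km
  L: calculated 58.3 vs reported 58.3 → residual 0.0 km
  M: calculated 69.5 vs reported 69.5 → residual 0.0 km
  N: calculated 40.2 vs reported 58.4 → residual 18.2 km
K, L, M are mutually consistent (residuals ≈ 0); N is off by 18.2 km.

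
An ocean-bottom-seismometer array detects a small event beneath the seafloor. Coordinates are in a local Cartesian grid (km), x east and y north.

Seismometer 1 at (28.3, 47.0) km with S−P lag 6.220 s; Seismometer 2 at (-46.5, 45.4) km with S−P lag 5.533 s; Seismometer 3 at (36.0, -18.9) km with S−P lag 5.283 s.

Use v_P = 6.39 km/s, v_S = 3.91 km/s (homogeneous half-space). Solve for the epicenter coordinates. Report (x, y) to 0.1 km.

-13.6 km east, 0.4 km north

Distance from S−P lag: d = Δt · v_P v_S / (v_P − v_S) = Δt · (6.39·3.91)/(6.39−3.91) ≈ 10.0746·Δt.
So d_Seismometer 1 = 62.66, d_Seismometer 2 = 55.74, d_Seismometer 3 = 53.22 km.
Circle about each station: (x − 28.3)² + (y − 47.0)² = 62.66²; (x + 46.5)² + (y − 45.4)² = 55.74²; (x − 36.0)² + (y + 18.9)² = 53.22².
Subtracting the Seismometer 1 equation from the Seismometer 2 and Seismometer 3 equations removes the quadratic terms:
-149.6 x − 3.2 y = 2032.85
15.4 x − 131.8 y = -262.77
Solving the 2×2 system: x ≈ -13.6, y ≈ 0.4 km.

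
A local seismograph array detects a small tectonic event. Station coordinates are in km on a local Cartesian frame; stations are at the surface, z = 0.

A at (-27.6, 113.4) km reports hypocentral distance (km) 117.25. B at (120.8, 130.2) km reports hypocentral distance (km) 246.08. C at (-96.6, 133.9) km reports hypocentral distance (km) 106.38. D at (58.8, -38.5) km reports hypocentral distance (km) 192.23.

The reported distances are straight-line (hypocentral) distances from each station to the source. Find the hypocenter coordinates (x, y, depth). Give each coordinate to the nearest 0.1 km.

Each station gives a sphere (x−x_i)² + (y−y_i)² + z² = d_i² (stations at z=0).
Subtracting the A sphere from B and C: z² cancels, leaving linear equations in x and y:
296.8 x + 33.6 y = -28884.44
-138.0 x + 41.0 y = 16070.31
Solving: x ≈ -102.598, y ≈ 46.628 km (keep extra digits for the depth step; rounded: -102.6, 46.6).
Then from the A sphere: z² = 117.25² − (x + 27.6)² − (y − 113.4)² with x = -102.598, y = 46.628, so z ≈ 60.534 ≈ 60.5 km.

x ≈ -102.6 km, y ≈ 46.6 km, depth ≈ 60.5 km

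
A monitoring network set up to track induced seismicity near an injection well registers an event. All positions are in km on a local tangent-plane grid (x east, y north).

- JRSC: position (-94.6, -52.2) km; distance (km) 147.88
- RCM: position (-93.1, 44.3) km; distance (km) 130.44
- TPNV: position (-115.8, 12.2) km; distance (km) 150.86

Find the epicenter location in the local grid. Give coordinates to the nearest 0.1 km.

34.9 km east, 19.2 km north

Circle about each station: (x + 94.6)² + (y + 52.2)² = 147.88²; (x + 93.1)² + (y − 44.3)² = 130.44²; (x + 115.8)² + (y − 12.2)² = 150.86².
Subtracting pairs of circle equations eliminates x²+y² and gives linear equations (the radical axes):
3.0 x + 193.0 y = 3810.00
-42.4 x + 128.8 y = 994.23
Solving the 2×2 system: x ≈ 34.9, y ≈ 19.2 km.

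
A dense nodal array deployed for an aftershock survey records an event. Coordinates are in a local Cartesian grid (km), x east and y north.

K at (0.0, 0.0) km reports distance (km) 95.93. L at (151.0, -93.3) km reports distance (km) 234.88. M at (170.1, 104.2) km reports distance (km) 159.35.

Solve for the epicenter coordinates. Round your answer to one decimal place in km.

x ≈ 11.0 km, y ≈ 95.3 km

Circle about each station: x² + y² = 95.93²; (x − 151.0)² + (y + 93.3)² = 234.88²; (x − 170.1)² + (y − 104.2)² = 159.35².
Subtracting the K equation from the L and M equations removes the quadratic terms:
302.0 x − 186.6 y = -14460.16
340.2 x + 208.4 y = 23601.79
Solving the 2×2 system: x ≈ 11.0, y ≈ 95.3 km.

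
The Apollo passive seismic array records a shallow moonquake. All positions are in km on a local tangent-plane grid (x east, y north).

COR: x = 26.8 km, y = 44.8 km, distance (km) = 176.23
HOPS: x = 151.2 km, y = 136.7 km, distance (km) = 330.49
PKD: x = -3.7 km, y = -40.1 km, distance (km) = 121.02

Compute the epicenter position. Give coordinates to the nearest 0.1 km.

Circle about each station: (x − 26.8)² + (y − 44.8)² = 176.23²; (x − 151.2)² + (y − 136.7)² = 330.49²; (x + 3.7)² + (y + 40.1)² = 121.02².
Subtracting the COR equation from the HOPS and PKD equations removes the quadratic terms:
248.8 x + 183.8 y = -39343.58
-61.0 x − 169.8 y = 15307.59
Solving the 2×2 system: x ≈ -124.6, y ≈ -45.4 km.

-124.6 km east, -45.4 km north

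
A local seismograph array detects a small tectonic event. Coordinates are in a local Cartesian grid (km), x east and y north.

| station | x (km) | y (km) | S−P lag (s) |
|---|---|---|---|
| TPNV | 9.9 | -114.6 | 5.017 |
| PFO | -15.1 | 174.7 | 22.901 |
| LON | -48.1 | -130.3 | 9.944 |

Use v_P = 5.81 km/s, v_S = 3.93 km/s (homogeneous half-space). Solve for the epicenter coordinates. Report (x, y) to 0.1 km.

(66.2, -91.3)

Distance from S−P lag: d = Δt · v_P v_S / (v_P − v_S) = Δt · (5.81·3.93)/(5.81−3.93) ≈ 12.1454·Δt.
So d_TPNV = 60.93, d_PFO = 278.14, d_LON = 120.77 km.
Circle about each station: (x − 9.9)² + (y + 114.6)² = 60.93²; (x + 15.1)² + (y − 174.7)² = 278.14²; (x + 48.1)² + (y + 130.3)² = 120.77².
Subtracting the TPNV equation from the PFO and LON equations removes the quadratic terms:
-50.0 x + 578.6 y = -56132.46
-116.0 x − 31.4 y = -4812.40
Solving the 2×2 system: x ≈ 66.2, y ≈ -91.3 km.
Check against TPNV (with the unrounded x, y): √((x − 9.9)²+(y + 114.6)²) = 60.93 ≈ 60.93 km. ✓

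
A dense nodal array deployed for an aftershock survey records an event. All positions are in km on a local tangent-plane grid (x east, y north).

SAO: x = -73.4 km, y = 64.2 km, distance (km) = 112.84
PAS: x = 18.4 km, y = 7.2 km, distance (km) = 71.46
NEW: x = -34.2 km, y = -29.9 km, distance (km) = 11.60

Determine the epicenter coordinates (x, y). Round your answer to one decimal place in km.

x ≈ -33.9 km, y ≈ -41.5 km

Circle about each station: (x + 73.4)² + (y − 64.2)² = 112.84²; (x − 18.4)² + (y − 7.2)² = 71.46²; (x + 34.2)² + (y + 29.9)² = 11.60².
Subtracting the SAO equation from the PAS and NEW equations removes the quadratic terms:
183.6 x − 114.0 y = -1492.47
78.4 x − 188.2 y = 5152.76
Solving the 2×2 system: x ≈ -33.9, y ≈ -41.5 km.
Check against SAO (with the unrounded x, y): √((x + 73.4)²+(y − 64.2)²) = 112.84 ≈ 112.84 km. ✓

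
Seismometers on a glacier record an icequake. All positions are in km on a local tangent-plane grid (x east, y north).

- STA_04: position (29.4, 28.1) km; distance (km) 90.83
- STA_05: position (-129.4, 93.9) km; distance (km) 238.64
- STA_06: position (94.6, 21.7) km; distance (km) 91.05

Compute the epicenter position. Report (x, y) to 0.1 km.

(53.4, -59.5)

Circle about each station: (x − 29.4)² + (y − 28.1)² = 90.83²; (x + 129.4)² + (y − 93.9)² = 238.64²; (x − 94.6)² + (y − 21.7)² = 91.05².
Subtracting the STA_04 equation from the STA_05 and STA_06 equations removes the quadratic terms:
-317.6 x + 131.6 y = -24791.36
130.4 x − 12.8 y = 7726.07
Solving the 2×2 system: x ≈ 53.4, y ≈ -59.5 km.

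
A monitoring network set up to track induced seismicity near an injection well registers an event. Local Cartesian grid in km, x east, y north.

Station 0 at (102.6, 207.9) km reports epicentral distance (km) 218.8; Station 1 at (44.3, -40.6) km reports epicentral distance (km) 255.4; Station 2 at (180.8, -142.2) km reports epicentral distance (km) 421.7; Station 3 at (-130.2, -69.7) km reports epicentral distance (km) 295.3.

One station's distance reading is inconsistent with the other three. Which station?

Station 3

Solve using three stations at a time. Using Station 0, Station 1, Station 2 (subtract circle equations pairwise → linear system) gives (x, y) ≈ (-111.4, 161.9).
Distances from that point to each station vs reported:
  Station 0: calculated 218.8 vs reported 218.8 → residual 0.0 km
  Station 1: calculated 255.4 vs reported 255.4 → residual 0.0 km
  Station 2: calculated 421.7 vs reported 421.7 → residual 0.0 km
  Station 3: calculated 232.4 vs reported 295.3 → residual 62.9 km
Station 0, Station 1, Station 2 are mutually consistent (residuals ≈ 0); Station 3 is off by 62.9 km.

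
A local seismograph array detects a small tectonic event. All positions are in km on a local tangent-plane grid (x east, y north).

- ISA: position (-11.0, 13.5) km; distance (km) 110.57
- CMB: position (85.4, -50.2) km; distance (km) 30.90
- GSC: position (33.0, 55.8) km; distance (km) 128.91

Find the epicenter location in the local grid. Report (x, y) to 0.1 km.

Circle about each station: (x + 11.0)² + (y − 13.5)² = 110.57²; (x − 85.4)² + (y + 50.2)² = 30.90²; (x − 33.0)² + (y − 55.8)² = 128.91².
Subtracting the ISA equation from the CMB and GSC equations removes the quadratic terms:
192.8 x − 127.4 y = 20780.86
88.0 x + 84.6 y = -492.67
Solving the 2×2 system: x ≈ 61.6, y ≈ -69.9 km.

61.6 km east, -69.9 km north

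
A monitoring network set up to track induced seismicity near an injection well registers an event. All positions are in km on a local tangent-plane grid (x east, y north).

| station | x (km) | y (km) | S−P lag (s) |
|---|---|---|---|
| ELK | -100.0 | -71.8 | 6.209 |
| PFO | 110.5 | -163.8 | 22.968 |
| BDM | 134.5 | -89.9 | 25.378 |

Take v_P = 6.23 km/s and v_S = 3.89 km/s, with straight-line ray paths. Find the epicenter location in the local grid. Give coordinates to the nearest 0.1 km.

(-125.1, -131.0)

Distance from S−P lag: d = Δt · v_P v_S / (v_P − v_S) = Δt · (6.23·3.89)/(6.23−3.89) ≈ 10.3567·Δt.
So d_ELK = 64.30, d_PFO = 237.87, d_BDM = 262.83 km.
Circle about each station: (x + 100.0)² + (y + 71.8)² = 64.30²; (x − 110.5)² + (y + 163.8)² = 237.87²; (x − 134.5)² + (y + 89.9)² = 262.83².
Subtracting pairs of circle equations eliminates x²+y² and gives linear equations (the radical axes):
421.0 x − 184.0 y = -28562.20
469.0 x − 36.2 y = -53928.10
Solving the 2×2 system: x ≈ -125.1, y ≈ -131.0 km.
Check against ELK (with the unrounded x, y): √((x + 100.0)²+(y + 71.8)²) = 64.30 ≈ 64.30 km. ✓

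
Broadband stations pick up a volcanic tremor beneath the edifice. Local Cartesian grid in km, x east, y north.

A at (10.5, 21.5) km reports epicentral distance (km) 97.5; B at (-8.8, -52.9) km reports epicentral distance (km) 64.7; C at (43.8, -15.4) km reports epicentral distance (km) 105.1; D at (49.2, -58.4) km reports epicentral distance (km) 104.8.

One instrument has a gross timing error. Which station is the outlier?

Solve using three stations at a time. Using A, C, D (subtract circle equations pairwise → linear system) gives (x, y) ≈ (-55.2, -50.4).
Distances from that point to each station vs reported:
  A: calculated 97.4 vs reported 97.5 → residual 0.1 km
  B: calculated 46.5 vs reported 64.7 → residual 18.2 km
  C: calculated 105.0 vs reported 105.1 → residual 0.1 km
  D: calculated 104.7 vs reported 104.8 → residual 0.1 km
A, C, D are mutually consistent (residuals ≈ 0); B is off by 18.2 km.

B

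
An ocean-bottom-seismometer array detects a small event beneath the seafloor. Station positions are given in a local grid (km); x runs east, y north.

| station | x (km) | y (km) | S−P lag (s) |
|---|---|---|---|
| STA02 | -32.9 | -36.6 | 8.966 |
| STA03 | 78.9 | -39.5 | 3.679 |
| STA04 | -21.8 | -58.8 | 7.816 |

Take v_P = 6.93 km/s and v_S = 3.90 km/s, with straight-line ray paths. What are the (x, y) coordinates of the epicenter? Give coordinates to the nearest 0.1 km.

x ≈ 46.6 km, y ≈ -45.3 km

Distance from S−P lag: d = Δt · v_P v_S / (v_P − v_S) = Δt · (6.93·3.90)/(6.93−3.90) ≈ 8.9198·Δt.
So d_STA02 = 79.97, d_STA03 = 32.82, d_STA04 = 69.72 km.
Circle about each station: (x + 32.9)² + (y + 36.6)² = 79.97²; (x − 78.9)² + (y + 39.5)² = 32.82²; (x + 21.8)² + (y + 58.8)² = 69.72².
Subtracting the STA02 equation from the STA03 and STA04 equations removes the quadratic terms:
223.6 x − 5.8 y = 10681.54
22.2 x − 44.4 y = 3045.03
Solving the 2×2 system: x ≈ 46.6, y ≈ -45.3 km.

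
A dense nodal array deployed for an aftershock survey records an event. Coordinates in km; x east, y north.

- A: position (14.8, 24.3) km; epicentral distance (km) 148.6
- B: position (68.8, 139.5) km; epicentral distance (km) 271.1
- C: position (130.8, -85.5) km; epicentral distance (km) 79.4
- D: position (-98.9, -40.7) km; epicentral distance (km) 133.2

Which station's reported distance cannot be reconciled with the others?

C

Solve using three stations at a time. Using A, B, D (subtract circle equations pairwise → linear system) gives (x, y) ≈ (5.1, -124.0).
Distances from that point to each station vs reported:
  A: calculated 148.7 vs reported 148.6 → residual 0.1 km
  B: calculated 271.1 vs reported 271.1 → residual 0.0 km
  C: calculated 131.5 vs reported 79.4 → residual 52.1 km
  D: calculated 133.3 vs reported 133.2 → residual 0.1 km
A, B, D are mutually consistent (residuals ≈ 0); C is off by 52.1 km.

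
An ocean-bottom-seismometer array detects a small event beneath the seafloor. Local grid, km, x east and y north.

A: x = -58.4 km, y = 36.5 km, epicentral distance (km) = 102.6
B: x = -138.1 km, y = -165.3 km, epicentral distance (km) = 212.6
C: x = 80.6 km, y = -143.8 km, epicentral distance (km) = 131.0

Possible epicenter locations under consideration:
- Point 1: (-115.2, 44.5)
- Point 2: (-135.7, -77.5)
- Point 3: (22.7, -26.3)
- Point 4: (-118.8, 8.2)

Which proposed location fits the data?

Point 3

For each candidate, compare |candidate − station| to the reported distance:
Point 1: residuals A 45.2, B 1.6, C 140.7 → max 140.7 km
Point 2: residuals A 35.1, B 124.8, C 95.2 → max 124.8 km
Point 3: residuals A 0.0, B 0.0, C 0.0 → max 0.0 km
Point 4: residuals A 35.9, B 38.0, C 119.7 → max 119.7 km
Only Point 3 has all residuals ≈ 0.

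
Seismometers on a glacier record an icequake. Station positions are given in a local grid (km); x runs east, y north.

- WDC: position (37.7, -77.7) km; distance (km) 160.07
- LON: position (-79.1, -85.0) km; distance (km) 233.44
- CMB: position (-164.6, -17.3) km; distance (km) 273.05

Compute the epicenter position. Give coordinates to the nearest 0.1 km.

(93.3, 72.4)

Circle about each station: (x − 37.7)² + (y + 77.7)² = 160.07²; (x + 79.1)² + (y + 85.0)² = 233.44²; (x + 164.6)² + (y + 17.3)² = 273.05².
Subtracting the WDC equation from the LON and CMB equations removes the quadratic terms:
-233.6 x − 14.6 y = -22848.60
-404.6 x + 120.8 y = -29000.03
Solving the 2×2 system: x ≈ 93.3, y ≈ 72.4 km.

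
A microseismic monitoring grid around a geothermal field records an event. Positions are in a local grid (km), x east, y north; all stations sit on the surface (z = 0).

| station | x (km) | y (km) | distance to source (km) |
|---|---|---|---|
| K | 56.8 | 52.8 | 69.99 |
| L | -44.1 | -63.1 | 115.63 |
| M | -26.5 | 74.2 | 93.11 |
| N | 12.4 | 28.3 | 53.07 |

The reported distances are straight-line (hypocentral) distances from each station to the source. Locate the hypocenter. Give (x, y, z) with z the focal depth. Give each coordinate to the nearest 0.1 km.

Each station gives a sphere (x−x_i)² + (y−y_i)² + z² = d_i² (stations at z=0).
Subtracting the K sphere from L and M: z² cancels, leaving linear equations in x and y:
-201.8 x − 231.8 y = -8559.36
-166.6 x + 42.8 y = -3577.06
Solving: x ≈ 25.299, y ≈ 14.901 km (keep extra digits for the depth step; rounded: 25.3, 14.9).
Then from the K sphere: z² = 69.99² − (x − 56.8)² − (y − 52.8)² with x = 25.299, y = 14.901, so z ≈ 49.699 ≈ 49.7 km.
Check against N (with the unrounded solution): distance 53.06 ≈ 53.07 km. ✓

x ≈ 25.3 km, y ≈ 14.9 km, depth ≈ 49.7 km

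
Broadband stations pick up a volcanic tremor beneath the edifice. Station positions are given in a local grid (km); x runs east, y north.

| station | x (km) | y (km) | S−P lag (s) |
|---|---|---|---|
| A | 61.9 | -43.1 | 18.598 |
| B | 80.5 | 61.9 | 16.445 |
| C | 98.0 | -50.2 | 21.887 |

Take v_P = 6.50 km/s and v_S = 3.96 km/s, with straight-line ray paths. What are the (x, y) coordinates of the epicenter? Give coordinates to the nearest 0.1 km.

Distance from S−P lag: d = Δt · v_P v_S / (v_P − v_S) = Δt · (6.50·3.96)/(6.50−3.96) ≈ 10.1339·Δt.
So d_A = 188.47, d_B = 166.65, d_C = 221.80 km.
Circle about each station: (x − 61.9)² + (y + 43.1)² = 188.47²; (x − 80.5)² + (y − 61.9)² = 166.65²; (x − 98.0)² + (y + 50.2)² = 221.80².
Subtracting pairs of circle equations eliminates x²+y² and gives linear equations (the radical axes):
37.2 x + 210.0 y = 12371.36
72.2 x − 14.2 y = -7239.48
Solving the 2×2 system: x ≈ -85.7, y ≈ 74.1 km.
Check against A (with the unrounded x, y): √((x − 61.9)²+(y + 43.1)²) = 188.46 ≈ 188.47 km. ✓

(-85.7, 74.1)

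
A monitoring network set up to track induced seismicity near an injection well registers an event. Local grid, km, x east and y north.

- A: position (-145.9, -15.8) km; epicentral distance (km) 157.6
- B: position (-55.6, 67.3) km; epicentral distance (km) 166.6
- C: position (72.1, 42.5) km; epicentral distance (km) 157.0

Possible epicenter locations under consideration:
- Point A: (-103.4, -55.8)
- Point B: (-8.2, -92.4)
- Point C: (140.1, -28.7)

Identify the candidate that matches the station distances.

Point B

For each candidate, compare |candidate − station| to the reported distance:
Point A: residuals A 99.2, B 34.5, C 44.2 → max 99.2 km
Point B: residuals A 0.0, B 0.0, C 0.0 → max 0.0 km
Point C: residuals A 128.7, B 51.4, C 58.5 → max 128.7 km
Only Point B has all residuals ≈ 0.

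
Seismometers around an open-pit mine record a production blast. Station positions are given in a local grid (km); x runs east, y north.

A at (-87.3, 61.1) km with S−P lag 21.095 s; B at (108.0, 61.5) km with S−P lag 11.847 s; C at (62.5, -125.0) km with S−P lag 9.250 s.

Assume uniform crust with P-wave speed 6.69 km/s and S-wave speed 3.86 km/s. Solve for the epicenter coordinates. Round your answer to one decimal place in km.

x ≈ 75.5 km, y ≈ -41.6 km

Distance from S−P lag: d = Δt · v_P v_S / (v_P − v_S) = Δt · (6.69·3.86)/(6.69−3.86) ≈ 9.1249·Δt.
So d_A = 192.49, d_B = 108.10, d_C = 84.41 km.
Circle about each station: (x + 87.3)² + (y − 61.1)² = 192.49²; (x − 108.0)² + (y − 61.5)² = 108.10²; (x − 62.5)² + (y + 125.0)² = 84.41².
Subtracting the A equation from the B and C equations removes the quadratic terms:
390.6 x + 0.8 y = 29458.54
299.6 x − 372.2 y = 38104.10
Solving the 2×2 system: x ≈ 75.5, y ≈ -41.6 km.
Check against A (with the unrounded x, y): √((x + 87.3)²+(y − 61.1)²) = 192.49 ≈ 192.49 km. ✓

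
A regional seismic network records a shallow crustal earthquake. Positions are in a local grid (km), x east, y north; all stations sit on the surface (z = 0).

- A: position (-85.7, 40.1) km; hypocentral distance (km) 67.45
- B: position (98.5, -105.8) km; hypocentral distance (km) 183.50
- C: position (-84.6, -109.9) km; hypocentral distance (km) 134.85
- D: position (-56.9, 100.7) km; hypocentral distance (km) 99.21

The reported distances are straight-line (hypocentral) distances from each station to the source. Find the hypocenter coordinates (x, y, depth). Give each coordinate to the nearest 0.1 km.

Each station gives a sphere (x−x_i)² + (y−y_i)² + z² = d_i² (stations at z=0).
Subtracting the A sphere from B and C: z² cancels, leaving linear equations in x and y:
368.4 x − 291.8 y = -17179.36
2.2 x − 300.0 y = -3352.35
Solving: x ≈ -38.002, y ≈ 10.896 km (keep extra digits for the depth step; rounded: -38.0, 10.9).
Then from the A sphere: z² = 67.45² − (x + 85.7)² − (y − 40.1)² with x = -38.002, y = 10.896, so z ≈ 37.703 ≈ 37.7 km.
Check against D (with the unrounded solution): distance 99.21 ≈ 99.21 km. ✓

(-38.0, 10.9, 37.7)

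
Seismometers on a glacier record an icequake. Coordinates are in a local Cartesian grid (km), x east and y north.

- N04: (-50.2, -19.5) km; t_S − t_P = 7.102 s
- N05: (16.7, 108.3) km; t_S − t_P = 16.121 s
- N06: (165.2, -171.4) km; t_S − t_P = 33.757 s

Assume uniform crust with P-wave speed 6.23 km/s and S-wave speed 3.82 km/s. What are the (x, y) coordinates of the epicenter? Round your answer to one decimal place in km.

Distance from S−P lag: d = Δt · v_P v_S / (v_P − v_S) = Δt · (6.23·3.82)/(6.23−3.82) ≈ 9.8749·Δt.
So d_N04 = 70.13, d_N05 = 159.19, d_N06 = 333.35 km.
Circle about each station: (x + 50.2)² + (y + 19.5)² = 70.13²; (x − 16.7)² + (y − 108.3)² = 159.19²; (x − 165.2)² + (y + 171.4)² = 333.35².
Subtracting the N04 equation from the N05 and N06 equations removes the quadratic terms:
133.8 x + 255.6 y = -11315.75
430.8 x − 303.8 y = -52435.30
Solving the 2×2 system: x ≈ -111.7, y ≈ 14.2 km.

-111.7 km east, 14.2 km north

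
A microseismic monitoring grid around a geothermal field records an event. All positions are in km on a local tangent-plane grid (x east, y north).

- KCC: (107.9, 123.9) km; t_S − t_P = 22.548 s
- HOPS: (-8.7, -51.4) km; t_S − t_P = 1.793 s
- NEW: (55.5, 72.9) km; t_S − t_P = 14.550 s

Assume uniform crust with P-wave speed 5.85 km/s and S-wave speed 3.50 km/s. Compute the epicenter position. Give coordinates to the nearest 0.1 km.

Distance from S−P lag: d = Δt · v_P v_S / (v_P − v_S) = Δt · (5.85·3.50)/(5.85−3.50) ≈ 8.7128·Δt.
So d_KCC = 196.46, d_HOPS = 15.62, d_NEW = 126.77 km.
Circle about each station: (x − 107.9)² + (y − 123.9)² = 196.46²; (x + 8.7)² + (y + 51.4)² = 15.62²; (x − 55.5)² + (y − 72.9)² = 126.77².
Subtracting pairs of circle equations eliminates x²+y² and gives linear equations (the radical axes):
-233.2 x − 350.6 y = 14076.58
-104.8 x − 102.0 y = 3926.94
Solving the 2×2 system: x ≈ 4.6, y ≈ -43.2 km.
Check against KCC (with the unrounded x, y): √((x − 107.9)²+(y − 123.9)²) = 196.46 ≈ 196.46 km. ✓

(4.6, -43.2)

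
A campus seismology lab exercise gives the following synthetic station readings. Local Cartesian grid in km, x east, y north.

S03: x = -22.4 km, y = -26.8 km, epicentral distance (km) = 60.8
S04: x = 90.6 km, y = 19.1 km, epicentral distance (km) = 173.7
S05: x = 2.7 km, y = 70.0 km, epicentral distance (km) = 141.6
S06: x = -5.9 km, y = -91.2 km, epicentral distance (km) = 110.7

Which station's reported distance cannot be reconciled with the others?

Solve using three stations at a time. Using S03, S04, S06 (subtract circle equations pairwise → linear system) gives (x, y) ≈ (-80.7, -9.6).
Distances from that point to each station vs reported:
  S03: calculated 60.8 vs reported 60.8 → residual 0.0 km
  S04: calculated 173.7 vs reported 173.7 → residual 0.0 km
  S05: calculated 115.3 vs reported 141.6 → residual 26.3 km
  S06: calculated 110.7 vs reported 110.7 → residual 0.0 km
S03, S04, S06 are mutually consistent (residuals ≈ 0); S05 is off by 26.3 km.

S05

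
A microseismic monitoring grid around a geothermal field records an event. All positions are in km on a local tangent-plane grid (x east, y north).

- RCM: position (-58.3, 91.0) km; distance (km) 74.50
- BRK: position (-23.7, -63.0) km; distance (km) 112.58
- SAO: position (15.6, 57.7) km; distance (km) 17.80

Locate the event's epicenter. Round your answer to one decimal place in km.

(1.6, 46.7)

Circle about each station: (x + 58.3)² + (y − 91.0)² = 74.50²; (x + 23.7)² + (y + 63.0)² = 112.58²; (x − 15.6)² + (y − 57.7)² = 17.80².
Subtracting pairs of circle equations eliminates x²+y² and gives linear equations (the radical axes):
69.2 x − 308.0 y = -14273.21
147.8 x − 66.6 y = -2873.83
Solving the 2×2 system: x ≈ 1.6, y ≈ 46.7 km.
Check against RCM (with the unrounded x, y): √((x + 58.3)²+(y − 91.0)²) = 74.50 ≈ 74.50 km. ✓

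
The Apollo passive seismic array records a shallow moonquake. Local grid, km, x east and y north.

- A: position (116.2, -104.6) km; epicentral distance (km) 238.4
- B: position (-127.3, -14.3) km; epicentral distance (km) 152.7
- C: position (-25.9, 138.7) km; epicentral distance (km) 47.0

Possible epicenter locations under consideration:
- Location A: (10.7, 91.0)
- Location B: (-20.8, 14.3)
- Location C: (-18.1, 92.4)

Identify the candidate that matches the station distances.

For each candidate, compare |candidate − station| to the reported distance:
Location A: residuals A 16.2, B 20.9, C 13.1 → max 20.9 km
Location B: residuals A 57.0, B 42.4, C 77.5 → max 77.5 km
Location C: residuals A 0.0, B 0.0, C 0.0 → max 0.0 km
Only Location C has all residuals ≈ 0.

Location C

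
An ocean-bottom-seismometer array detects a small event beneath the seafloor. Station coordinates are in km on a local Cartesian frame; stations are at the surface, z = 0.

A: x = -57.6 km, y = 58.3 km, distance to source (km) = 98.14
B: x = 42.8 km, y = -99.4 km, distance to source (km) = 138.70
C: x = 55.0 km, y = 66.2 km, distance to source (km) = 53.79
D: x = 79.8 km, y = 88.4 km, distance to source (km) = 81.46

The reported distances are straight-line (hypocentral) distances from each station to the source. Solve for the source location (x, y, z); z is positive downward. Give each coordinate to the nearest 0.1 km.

Each station gives a sphere (x−x_i)² + (y−y_i)² + z² = d_i² (stations at z=0).
Subtracting the A sphere from B and C: z² cancels, leaving linear equations in x and y:
200.8 x − 315.4 y = -4610.68
225.2 x + 15.8 y = 7428.89
Solving: x ≈ 30.596, y ≈ 34.097 km (keep extra digits for the depth step; rounded: 30.6, 34.1).
Then from the A sphere: z² = 98.14² − (x + 57.6)² − (y − 58.3)² with x = 30.596, y = 34.097, so z ≈ 35.597 ≈ 35.6 km.

(30.6, 34.1, 35.6)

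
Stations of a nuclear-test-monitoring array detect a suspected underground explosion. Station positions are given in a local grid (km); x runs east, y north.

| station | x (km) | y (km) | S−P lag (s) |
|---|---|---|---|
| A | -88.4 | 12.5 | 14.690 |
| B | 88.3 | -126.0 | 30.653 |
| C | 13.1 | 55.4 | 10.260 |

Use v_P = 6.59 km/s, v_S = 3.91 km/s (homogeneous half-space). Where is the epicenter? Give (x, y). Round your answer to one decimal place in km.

x ≈ -33.2 km, y ≈ 142.5 km

Distance from S−P lag: d = Δt · v_P v_S / (v_P − v_S) = Δt · (6.59·3.91)/(6.59−3.91) ≈ 9.6145·Δt.
So d_A = 141.24, d_B = 294.71, d_C = 98.64 km.
Circle about each station: (x + 88.4)² + (y − 12.5)² = 141.24²; (x − 88.3)² + (y + 126.0)² = 294.71²; (x − 13.1)² + (y − 55.4)² = 98.64².
Subtracting the A equation from the B and C equations removes the quadratic terms:
353.4 x − 277.0 y = -51203.17
203.0 x + 85.8 y = 5488.85
Solving the 2×2 system: x ≈ -33.2, y ≈ 142.5 km.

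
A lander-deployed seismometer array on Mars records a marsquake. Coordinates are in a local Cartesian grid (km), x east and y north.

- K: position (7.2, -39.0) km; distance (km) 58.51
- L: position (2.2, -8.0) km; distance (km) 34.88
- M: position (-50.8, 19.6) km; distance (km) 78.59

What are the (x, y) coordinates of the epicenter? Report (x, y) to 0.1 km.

27.7 km east, 15.8 km north

Circle about each station: (x − 7.2)² + (y + 39.0)² = 58.51²; (x − 2.2)² + (y + 8.0)² = 34.88²; (x + 50.8)² + (y − 19.6)² = 78.59².
Subtracting the K equation from the L and M equations removes the quadratic terms:
-10.0 x + 62.0 y = 702.81
-116.0 x + 117.2 y = -1361.01
Solving the 2×2 system: x ≈ 27.7, y ≈ 15.8 km.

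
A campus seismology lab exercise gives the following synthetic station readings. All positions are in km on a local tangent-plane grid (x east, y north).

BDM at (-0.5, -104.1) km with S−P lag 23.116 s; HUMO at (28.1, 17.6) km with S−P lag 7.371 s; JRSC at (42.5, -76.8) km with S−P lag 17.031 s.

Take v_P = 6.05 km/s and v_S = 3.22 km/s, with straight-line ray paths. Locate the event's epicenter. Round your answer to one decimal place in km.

Distance from S−P lag: d = Δt · v_P v_S / (v_P − v_S) = Δt · (6.05·3.22)/(6.05−3.22) ≈ 6.8837·Δt.
So d_BDM = 159.12, d_HUMO = 50.74, d_JRSC = 117.24 km.
Circle about each station: (x + 0.5)² + (y + 104.1)² = 159.12²; (x − 28.1)² + (y − 17.6)² = 50.74²; (x − 42.5)² + (y + 76.8)² = 117.24².
Subtracting pairs of circle equations eliminates x²+y² and gives linear equations (the radical axes):
57.2 x + 243.4 y = 13006.94
86.0 x + 54.6 y = 8441.39
Solving the 2×2 system: x ≈ 75.5, y ≈ 35.7 km.
Check against BDM (with the unrounded x, y): √((x + 0.5)²+(y + 104.1)²) = 159.12 ≈ 159.12 km. ✓

x ≈ 75.5 km, y ≈ 35.7 km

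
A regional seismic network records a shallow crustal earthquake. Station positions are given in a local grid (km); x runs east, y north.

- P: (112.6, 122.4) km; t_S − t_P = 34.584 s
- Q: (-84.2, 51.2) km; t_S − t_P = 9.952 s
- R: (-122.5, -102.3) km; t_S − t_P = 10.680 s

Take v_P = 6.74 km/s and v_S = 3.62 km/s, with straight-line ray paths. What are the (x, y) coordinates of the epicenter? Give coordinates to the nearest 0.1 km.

x ≈ -118.0 km, y ≈ -18.9 km

Distance from S−P lag: d = Δt · v_P v_S / (v_P − v_S) = Δt · (6.74·3.62)/(6.74−3.62) ≈ 7.8201·Δt.
So d_P = 270.45, d_Q = 77.83, d_R = 83.52 km.
Circle about each station: (x − 112.6)² + (y − 122.4)² = 270.45²; (x + 84.2)² + (y − 51.2)² = 77.83²; (x + 122.5)² + (y + 102.3)² = 83.52².
Subtracting the P equation from the Q and R equations removes the quadratic terms:
-393.6 x − 142.4 y = 49136.25
-470.2 x − 449.4 y = 63978.63
Solving the 2×2 system: x ≈ -118.0, y ≈ -18.9 km.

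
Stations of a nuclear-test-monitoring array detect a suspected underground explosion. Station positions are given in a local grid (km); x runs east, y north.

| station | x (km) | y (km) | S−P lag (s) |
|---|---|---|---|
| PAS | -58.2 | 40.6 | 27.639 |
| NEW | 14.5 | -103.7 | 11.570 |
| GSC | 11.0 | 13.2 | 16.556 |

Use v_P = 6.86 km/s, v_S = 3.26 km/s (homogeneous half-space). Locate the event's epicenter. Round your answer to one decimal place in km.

Distance from S−P lag: d = Δt · v_P v_S / (v_P − v_S) = Δt · (6.86·3.26)/(6.86−3.26) ≈ 6.2121·Δt.
So d_PAS = 171.70, d_NEW = 71.87, d_GSC = 102.85 km.
Circle about each station: (x + 58.2)² + (y − 40.6)² = 171.70²; (x − 14.5)² + (y + 103.7)² = 71.87²; (x − 11.0)² + (y − 13.2)² = 102.85².
Subtracting the PAS equation from the NEW and GSC equations removes the quadratic terms:
145.4 x − 288.6 y = 30243.93
138.4 x − 54.8 y = 14162.41
Solving the 2×2 system: x ≈ 76.0, y ≈ -66.5 km.
Check against PAS (with the unrounded x, y): √((x + 58.2)²+(y − 40.6)²) = 171.70 ≈ 171.70 km. ✓

x ≈ 76.0 km, y ≈ -66.5 km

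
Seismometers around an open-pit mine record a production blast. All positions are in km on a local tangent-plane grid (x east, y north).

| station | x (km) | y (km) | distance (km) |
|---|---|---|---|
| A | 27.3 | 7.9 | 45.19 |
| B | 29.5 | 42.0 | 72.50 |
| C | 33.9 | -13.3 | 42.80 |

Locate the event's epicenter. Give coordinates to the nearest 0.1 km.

(-8.4, -19.8)

Circle about each station: (x − 27.3)² + (y − 7.9)² = 45.19²; (x − 29.5)² + (y − 42.0)² = 72.50²; (x − 33.9)² + (y + 13.3)² = 42.80².
Subtracting the A equation from the B and C equations removes the quadratic terms:
4.4 x + 68.2 y = -1387.56
13.2 x − 42.4 y = 728.70
Solving the 2×2 system: x ≈ -8.4, y ≈ -19.8 km.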